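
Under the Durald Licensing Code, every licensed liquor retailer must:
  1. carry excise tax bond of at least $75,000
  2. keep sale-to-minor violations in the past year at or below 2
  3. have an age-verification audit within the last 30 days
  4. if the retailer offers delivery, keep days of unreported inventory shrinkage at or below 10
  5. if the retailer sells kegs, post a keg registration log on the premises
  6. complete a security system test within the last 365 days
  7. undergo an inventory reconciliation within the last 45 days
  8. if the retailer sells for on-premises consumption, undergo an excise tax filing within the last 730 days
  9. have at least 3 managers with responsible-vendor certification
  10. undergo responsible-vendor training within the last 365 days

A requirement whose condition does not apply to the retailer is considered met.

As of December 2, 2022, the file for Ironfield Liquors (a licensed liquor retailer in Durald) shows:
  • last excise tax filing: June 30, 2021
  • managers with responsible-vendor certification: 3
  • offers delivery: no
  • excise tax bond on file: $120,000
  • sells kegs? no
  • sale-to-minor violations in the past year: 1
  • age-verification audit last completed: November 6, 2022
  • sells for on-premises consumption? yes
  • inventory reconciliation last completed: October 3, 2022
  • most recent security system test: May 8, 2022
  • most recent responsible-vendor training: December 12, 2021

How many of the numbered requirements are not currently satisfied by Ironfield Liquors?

1

1. excise tax bond $120,000 ≥ $75,000 → met
2. sale-to-minor violations in the past year 1 ≤ 2 → met
3. age-verification audit 26 days ago vs limit 30 → met
4. condition 'offers delivery' does not hold → requirement n/a → met
5. condition 'sells kegs' does not hold → requirement n/a → met
6. security system test 208 days ago vs limit 365 → met
7. inventory reconciliation 60 days ago vs limit 45 → not met
8. condition 'sells for on-premises consumption' holds; excise tax filing 520 days ago vs limit 730 → met
9. managers with responsible-vendor certification 3 ≥ 3 → met
10. responsible-vendor training 355 days ago vs limit 365 → met
Not met: 1 of 10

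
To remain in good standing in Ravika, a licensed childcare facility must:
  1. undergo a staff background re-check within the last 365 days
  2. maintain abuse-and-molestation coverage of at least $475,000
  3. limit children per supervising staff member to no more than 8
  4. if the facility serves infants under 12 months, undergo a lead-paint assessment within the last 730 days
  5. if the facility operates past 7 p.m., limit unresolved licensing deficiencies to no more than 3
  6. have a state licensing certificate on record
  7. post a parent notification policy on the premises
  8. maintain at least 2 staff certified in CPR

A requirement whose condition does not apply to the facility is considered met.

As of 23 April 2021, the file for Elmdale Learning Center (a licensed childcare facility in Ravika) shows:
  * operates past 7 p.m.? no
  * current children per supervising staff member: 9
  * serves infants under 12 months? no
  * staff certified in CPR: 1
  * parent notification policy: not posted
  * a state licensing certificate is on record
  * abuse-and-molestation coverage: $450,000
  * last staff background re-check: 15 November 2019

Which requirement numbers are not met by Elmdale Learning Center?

1. staff background re-check 525 days ago vs limit 365 → not met
2. abuse-and-molestation coverage $450,000 < $475,000 → not met
3. children per supervising staff member 9 > 8 → not met
4. condition 'serves infants under 12 months' does not hold → requirement n/a → met
5. condition 'operates past 7 p.m.' does not hold → requirement n/a → met
6. state licensing certificate present → met
7. parent notification policy absent → not met
8. staff certified in CPR 1 < 2 → not met
Not met: 1, 2, 3, 7, 8

1, 2, 3, 7, 8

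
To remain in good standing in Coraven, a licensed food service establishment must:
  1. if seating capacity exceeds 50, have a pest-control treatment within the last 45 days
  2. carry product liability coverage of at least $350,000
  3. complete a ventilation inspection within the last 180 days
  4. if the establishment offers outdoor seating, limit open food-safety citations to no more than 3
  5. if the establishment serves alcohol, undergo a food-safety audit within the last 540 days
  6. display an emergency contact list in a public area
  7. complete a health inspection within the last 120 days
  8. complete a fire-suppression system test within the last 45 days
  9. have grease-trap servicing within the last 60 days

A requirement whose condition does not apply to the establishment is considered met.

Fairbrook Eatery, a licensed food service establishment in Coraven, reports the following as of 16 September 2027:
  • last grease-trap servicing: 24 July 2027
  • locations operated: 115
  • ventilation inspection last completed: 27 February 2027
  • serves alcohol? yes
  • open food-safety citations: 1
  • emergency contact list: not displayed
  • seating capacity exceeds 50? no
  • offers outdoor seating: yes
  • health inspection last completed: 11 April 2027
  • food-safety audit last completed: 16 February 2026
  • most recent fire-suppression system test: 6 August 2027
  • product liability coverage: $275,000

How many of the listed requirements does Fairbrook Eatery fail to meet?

1. condition 'seating capacity exceeds 50' does not hold → requirement n/a → met
2. product liability coverage $275,000 < $350,000 → not met
3. ventilation inspection 201 days ago vs limit 180 → not met
4. condition 'offers outdoor seating' holds; open food-safety citations 1 ≤ 3 → met
5. condition 'serves alcohol' holds; food-safety audit 577 days ago vs limit 540 → not met
6. emergency contact list absent → not met
7. health inspection 158 days ago vs limit 120 → not met
8. fire-suppression system test 41 days ago vs limit 45 → met
9. grease-trap servicing 54 days ago vs limit 60 → met
Not met: 5 of 9

5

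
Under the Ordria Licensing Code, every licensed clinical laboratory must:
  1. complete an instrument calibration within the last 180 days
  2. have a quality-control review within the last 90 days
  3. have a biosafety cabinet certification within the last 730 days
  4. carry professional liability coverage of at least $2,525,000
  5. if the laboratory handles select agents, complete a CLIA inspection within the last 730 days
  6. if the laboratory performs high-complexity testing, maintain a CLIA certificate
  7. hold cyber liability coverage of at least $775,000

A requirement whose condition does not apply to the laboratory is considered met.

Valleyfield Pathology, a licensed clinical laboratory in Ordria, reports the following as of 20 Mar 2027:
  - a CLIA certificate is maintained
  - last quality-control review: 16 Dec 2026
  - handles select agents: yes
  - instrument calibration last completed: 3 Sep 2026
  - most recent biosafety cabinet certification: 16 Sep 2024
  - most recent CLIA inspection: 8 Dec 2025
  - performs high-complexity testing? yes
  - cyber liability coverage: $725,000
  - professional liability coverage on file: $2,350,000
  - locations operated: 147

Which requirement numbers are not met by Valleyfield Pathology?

1. instrument calibration 198 days ago vs limit 180 → not met
2. quality-control review 94 days ago vs limit 90 → not met
3. biosafety cabinet certification 915 days ago vs limit 730 → not met
4. professional liability coverage $2,350,000 < $2,525,000 → not met
5. condition 'handles select agents' holds; CLIA inspection 467 days ago vs limit 730 → met
6. condition 'performs high-complexity testing' holds; CLIA certificate present → met
7. cyber liability coverage $725,000 < $775,000 → not met
Not met: 1, 2, 3, 4, 7

1, 2, 3, 4, 7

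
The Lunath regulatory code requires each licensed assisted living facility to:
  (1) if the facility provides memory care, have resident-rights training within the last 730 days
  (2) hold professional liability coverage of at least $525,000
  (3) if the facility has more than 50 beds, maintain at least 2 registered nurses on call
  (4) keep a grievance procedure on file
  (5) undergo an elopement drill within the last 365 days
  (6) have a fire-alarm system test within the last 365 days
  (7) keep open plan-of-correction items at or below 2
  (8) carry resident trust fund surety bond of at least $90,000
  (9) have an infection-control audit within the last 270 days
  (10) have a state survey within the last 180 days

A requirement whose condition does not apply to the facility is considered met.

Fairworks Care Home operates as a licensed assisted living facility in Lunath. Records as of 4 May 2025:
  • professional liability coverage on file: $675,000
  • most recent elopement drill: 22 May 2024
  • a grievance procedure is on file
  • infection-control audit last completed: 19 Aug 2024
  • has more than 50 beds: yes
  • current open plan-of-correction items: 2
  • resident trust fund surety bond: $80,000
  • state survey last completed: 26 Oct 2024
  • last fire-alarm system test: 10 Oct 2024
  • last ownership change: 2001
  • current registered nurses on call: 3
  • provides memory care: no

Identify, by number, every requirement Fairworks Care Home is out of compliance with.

8, 10

1. condition 'provides memory care' does not hold → requirement n/a → met
2. professional liability coverage $675,000 ≥ $525,000 → met
3. condition 'has more than 50 beds' holds; registered nurses on call 3 ≥ 2 → met
4. grievance procedure present → met
5. elopement drill 347 days ago vs limit 365 → met
6. fire-alarm system test 206 days ago vs limit 365 → met
7. open plan-of-correction items 2 ≤ 2 → met
8. resident trust fund surety bond $80,000 < $90,000 → not met
9. infection-control audit 258 days ago vs limit 270 → met
10. state survey 190 days ago vs limit 180 → not met
Not met: 8, 10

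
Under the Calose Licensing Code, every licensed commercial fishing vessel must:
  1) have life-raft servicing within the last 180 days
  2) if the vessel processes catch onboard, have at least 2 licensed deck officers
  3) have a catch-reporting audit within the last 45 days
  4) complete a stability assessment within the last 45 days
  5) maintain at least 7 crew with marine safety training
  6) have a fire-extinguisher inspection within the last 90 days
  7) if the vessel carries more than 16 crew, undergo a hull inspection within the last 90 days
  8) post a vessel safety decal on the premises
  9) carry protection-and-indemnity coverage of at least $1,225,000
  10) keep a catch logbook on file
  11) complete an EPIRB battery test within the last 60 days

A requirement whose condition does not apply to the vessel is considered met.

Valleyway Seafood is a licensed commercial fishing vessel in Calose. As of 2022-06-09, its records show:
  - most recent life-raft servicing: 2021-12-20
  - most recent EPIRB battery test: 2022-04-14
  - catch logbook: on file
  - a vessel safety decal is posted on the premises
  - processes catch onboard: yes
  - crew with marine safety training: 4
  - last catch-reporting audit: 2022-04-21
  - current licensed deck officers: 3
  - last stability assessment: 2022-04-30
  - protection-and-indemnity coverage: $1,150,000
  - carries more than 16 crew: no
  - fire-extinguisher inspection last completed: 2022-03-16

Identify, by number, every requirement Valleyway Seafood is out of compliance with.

1. life-raft servicing 171 days ago vs limit 180 → met
2. condition 'processes catch onboard' holds; licensed deck officers 3 ≥ 2 → met
3. catch-reporting audit 49 days ago vs limit 45 → not met
4. stability assessment 40 days ago vs limit 45 → met
5. crew with marine safety training 4 < 7 → not met
6. fire-extinguisher inspection 85 days ago vs limit 90 → met
7. condition 'carries more than 16 crew' does not hold → requirement n/a → met
8. vessel safety decal present → met
9. protection-and-indemnity coverage $1,150,000 < $1,225,000 → not met
10. catch logbook present → met
11. EPIRB battery test 56 days ago vs limit 60 → met
Not met: 3, 5, 9

3, 5, 9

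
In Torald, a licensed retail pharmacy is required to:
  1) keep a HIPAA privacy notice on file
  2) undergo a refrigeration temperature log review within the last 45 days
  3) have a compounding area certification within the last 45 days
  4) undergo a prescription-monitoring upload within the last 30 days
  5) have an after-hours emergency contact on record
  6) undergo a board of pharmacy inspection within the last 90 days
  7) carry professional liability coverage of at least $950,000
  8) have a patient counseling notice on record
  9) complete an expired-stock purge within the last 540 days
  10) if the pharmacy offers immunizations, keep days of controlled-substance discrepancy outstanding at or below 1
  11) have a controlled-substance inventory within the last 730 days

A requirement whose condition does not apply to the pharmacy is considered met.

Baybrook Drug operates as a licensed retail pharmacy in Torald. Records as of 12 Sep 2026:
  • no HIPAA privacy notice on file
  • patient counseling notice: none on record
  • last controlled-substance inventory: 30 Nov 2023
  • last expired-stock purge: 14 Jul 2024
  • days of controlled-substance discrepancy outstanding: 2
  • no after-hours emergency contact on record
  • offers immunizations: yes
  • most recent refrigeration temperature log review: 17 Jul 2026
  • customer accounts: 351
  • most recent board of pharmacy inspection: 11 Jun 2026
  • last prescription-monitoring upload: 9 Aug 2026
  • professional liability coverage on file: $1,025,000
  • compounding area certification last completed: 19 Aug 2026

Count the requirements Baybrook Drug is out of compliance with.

1. HIPAA privacy notice absent → not met
2. refrigeration temperature log review 57 days ago vs limit 45 → not met
3. compounding area certification 24 days ago vs limit 45 → met
4. prescription-monitoring upload 34 days ago vs limit 30 → not met
5. after-hours emergency contact absent → not met
6. board of pharmacy inspection 93 days ago vs limit 90 → not met
7. professional liability coverage $1,025,000 ≥ $950,000 → met
8. patient counseling notice absent → not met
9. expired-stock purge 790 days ago vs limit 540 → not met
10. condition 'offers immunizations' holds; days of controlled-substance discrepancy outstanding 2 > 1 → not met
11. controlled-substance inventory 1017 days ago vs limit 730 → not met
Not met: 9 of 11

9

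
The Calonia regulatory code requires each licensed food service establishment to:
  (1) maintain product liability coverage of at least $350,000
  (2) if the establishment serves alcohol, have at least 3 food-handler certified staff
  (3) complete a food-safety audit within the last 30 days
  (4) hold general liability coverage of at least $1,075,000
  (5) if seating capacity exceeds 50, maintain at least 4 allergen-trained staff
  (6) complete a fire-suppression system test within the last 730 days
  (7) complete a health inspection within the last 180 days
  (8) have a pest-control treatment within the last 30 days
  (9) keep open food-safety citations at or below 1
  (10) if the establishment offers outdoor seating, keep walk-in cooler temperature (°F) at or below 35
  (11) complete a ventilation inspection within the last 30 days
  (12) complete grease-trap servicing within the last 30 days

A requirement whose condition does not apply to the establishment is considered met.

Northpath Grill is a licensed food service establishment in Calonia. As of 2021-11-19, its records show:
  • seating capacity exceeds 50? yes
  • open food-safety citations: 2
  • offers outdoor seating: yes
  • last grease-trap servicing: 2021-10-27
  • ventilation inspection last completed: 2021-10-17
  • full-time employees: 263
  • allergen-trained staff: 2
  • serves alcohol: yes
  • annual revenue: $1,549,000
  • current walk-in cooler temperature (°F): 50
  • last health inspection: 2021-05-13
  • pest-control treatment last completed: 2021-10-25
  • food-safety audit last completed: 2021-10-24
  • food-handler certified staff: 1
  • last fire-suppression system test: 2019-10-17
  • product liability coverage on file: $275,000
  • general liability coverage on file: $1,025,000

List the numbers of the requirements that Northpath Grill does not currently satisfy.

1. product liability coverage $275,000 < $350,000 → not met
2. condition 'serves alcohol' holds; food-handler certified staff 1 < 3 → not met
3. food-safety audit 26 days ago vs limit 30 → met
4. general liability coverage $1,025,000 < $1,075,000 → not met
5. condition 'seating capacity exceeds 50' holds; allergen-trained staff 2 < 4 → not met
6. fire-suppression system test 764 days ago vs limit 730 → not met
7. health inspection 190 days ago vs limit 180 → not met
8. pest-control treatment 25 days ago vs limit 30 → met
9. open food-safety citations 2 > 1 → not met
10. condition 'offers outdoor seating' holds; walk-in cooler temperature (°F) 50 > 35 → not met
11. ventilation inspection 33 days ago vs limit 30 → not met
12. grease-trap servicing 23 days ago vs limit 30 → met
Not met: 1, 2, 4, 5, 6, 7, 9, 10, 11

1, 2, 4, 5, 6, 7, 9, 10, 11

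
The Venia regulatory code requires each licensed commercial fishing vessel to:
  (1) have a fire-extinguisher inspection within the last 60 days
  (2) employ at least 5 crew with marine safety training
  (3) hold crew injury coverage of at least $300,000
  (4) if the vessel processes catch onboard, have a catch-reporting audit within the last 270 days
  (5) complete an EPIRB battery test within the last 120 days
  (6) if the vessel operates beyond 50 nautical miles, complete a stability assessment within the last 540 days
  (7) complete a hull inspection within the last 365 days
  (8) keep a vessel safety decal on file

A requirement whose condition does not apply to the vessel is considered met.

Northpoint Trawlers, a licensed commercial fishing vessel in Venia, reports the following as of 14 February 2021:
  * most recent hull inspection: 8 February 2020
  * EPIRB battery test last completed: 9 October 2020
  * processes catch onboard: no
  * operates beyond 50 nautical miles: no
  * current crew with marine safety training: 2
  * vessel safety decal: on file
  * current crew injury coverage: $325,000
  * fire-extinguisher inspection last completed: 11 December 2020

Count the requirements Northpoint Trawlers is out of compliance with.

1. fire-extinguisher inspection 65 days ago vs limit 60 → not met
2. crew with marine safety training 2 < 5 → not met
3. crew injury coverage $325,000 ≥ $300,000 → met
4. condition 'processes catch onboard' does not hold → requirement n/a → met
5. EPIRB battery test 128 days ago vs limit 120 → not met
6. condition 'operates beyond 50 nautical miles' does not hold → requirement n/a → met
7. hull inspection 372 days ago vs limit 365 → not met
8. vessel safety decal present → met
Not met: 4 of 8

4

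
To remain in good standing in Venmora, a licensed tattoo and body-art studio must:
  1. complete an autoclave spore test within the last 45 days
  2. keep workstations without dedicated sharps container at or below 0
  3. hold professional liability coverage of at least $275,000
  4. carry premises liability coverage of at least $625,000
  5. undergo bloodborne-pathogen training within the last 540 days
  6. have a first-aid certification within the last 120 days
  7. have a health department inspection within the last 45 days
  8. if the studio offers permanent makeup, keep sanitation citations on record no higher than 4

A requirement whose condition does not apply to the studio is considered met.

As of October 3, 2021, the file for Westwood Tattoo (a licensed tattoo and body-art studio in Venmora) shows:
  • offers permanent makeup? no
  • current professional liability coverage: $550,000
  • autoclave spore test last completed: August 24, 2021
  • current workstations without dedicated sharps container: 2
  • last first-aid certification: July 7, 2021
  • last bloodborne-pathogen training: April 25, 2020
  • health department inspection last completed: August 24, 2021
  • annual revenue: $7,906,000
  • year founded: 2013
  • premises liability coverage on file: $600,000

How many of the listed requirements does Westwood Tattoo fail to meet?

2

1. autoclave spore test 40 days ago vs limit 45 → met
2. workstations without dedicated sharps container 2 > 0 → not met
3. professional liability coverage $550,000 ≥ $275,000 → met
4. premises liability coverage $600,000 < $625,000 → not met
5. bloodborne-pathogen training 526 days ago vs limit 540 → met
6. first-aid certification 88 days ago vs limit 120 → met
7. health department inspection 40 days ago vs limit 45 → met
8. condition 'offers permanent makeup' does not hold → requirement n/a → met
Not met: 2 of 8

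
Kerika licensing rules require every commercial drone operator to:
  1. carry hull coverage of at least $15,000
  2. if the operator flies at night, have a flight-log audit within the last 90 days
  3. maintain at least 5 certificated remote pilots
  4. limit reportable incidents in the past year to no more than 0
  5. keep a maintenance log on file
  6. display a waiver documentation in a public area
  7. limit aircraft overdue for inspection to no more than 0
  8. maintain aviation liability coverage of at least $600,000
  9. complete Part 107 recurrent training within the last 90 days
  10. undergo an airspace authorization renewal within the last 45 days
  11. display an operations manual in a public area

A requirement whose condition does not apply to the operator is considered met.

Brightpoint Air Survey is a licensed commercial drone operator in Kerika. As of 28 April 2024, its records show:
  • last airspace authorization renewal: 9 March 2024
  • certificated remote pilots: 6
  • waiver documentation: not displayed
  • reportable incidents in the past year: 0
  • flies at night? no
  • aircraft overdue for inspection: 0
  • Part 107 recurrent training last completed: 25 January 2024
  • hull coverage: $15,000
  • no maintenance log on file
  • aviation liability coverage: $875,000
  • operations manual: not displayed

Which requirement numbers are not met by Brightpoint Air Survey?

1. hull coverage $15,000 ≥ $15,000 → met
2. condition 'flies at night' does not hold → requirement n/a → met
3. certificated remote pilots 6 ≥ 5 → met
4. reportable incidents in the past year 0 ≤ 0 → met
5. maintenance log absent → not met
6. waiver documentation absent → not met
7. aircraft overdue for inspection 0 ≤ 0 → met
8. aviation liability coverage $875,000 ≥ $600,000 → met
9. Part 107 recurrent training 94 days ago vs limit 90 → not met
10. airspace authorization renewal 50 days ago vs limit 45 → not met
11. operations manual absent → not met
Not met: 5, 6, 9, 10, 11

5, 6, 9, 10, 11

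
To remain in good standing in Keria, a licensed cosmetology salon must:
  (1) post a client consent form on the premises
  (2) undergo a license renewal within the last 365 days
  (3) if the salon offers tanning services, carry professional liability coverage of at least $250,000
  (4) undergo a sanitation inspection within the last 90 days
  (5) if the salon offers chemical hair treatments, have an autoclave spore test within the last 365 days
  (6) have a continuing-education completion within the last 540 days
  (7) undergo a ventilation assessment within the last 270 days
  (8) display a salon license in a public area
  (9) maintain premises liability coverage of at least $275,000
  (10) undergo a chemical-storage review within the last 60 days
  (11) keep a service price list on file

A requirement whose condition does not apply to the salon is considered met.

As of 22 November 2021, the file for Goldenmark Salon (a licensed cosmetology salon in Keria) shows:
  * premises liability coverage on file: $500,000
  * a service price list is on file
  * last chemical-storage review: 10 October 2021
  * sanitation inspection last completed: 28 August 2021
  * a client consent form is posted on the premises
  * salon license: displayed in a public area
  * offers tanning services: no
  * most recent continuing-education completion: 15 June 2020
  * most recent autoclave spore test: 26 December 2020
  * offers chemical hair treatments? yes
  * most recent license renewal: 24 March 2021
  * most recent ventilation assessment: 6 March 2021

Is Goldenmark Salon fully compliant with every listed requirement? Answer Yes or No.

1. client consent form present → met
2. license renewal 243 days ago vs limit 365 → met
3. condition 'offers tanning services' does not hold → requirement n/a → met
4. sanitation inspection 86 days ago vs limit 90 → met
5. condition 'offers chemical hair treatments' holds; autoclave spore test 331 days ago vs limit 365 → met
6. continuing-education completion 525 days ago vs limit 540 → met
7. ventilation assessment 261 days ago vs limit 270 → met
8. salon license present → met
9. premises liability coverage $500,000 ≥ $275,000 → met
10. chemical-storage review 43 days ago vs limit 60 → met
11. service price list present → met
All met.

Yes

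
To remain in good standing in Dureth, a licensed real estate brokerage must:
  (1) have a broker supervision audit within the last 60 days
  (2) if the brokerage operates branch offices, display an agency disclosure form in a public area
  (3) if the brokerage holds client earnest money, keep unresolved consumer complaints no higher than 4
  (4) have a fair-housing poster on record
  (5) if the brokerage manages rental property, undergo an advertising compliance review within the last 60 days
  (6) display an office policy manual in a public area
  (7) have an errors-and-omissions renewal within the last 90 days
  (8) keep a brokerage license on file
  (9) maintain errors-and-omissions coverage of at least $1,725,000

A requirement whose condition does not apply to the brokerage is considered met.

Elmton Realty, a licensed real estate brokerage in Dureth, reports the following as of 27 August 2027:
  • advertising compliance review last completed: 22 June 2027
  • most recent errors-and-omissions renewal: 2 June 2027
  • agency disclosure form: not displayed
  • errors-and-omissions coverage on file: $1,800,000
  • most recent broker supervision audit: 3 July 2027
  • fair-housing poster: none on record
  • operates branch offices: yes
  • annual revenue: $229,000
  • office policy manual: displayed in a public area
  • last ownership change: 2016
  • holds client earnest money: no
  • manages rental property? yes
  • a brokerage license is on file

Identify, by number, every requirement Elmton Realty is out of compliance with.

1. broker supervision audit 55 days ago vs limit 60 → met
2. condition 'operates branch offices' holds; agency disclosure form absent → not met
3. condition 'holds client earnest money' does not hold → requirement n/a → met
4. fair-housing poster absent → not met
5. condition 'manages rental property' holds; advertising compliance review 66 days ago vs limit 60 → not met
6. office policy manual present → met
7. errors-and-omissions renewal 86 days ago vs limit 90 → met
8. brokerage license present → met
9. errors-and-omissions coverage $1,800,000 ≥ $1,725,000 → met
Not met: 2, 4, 5

2, 4, 5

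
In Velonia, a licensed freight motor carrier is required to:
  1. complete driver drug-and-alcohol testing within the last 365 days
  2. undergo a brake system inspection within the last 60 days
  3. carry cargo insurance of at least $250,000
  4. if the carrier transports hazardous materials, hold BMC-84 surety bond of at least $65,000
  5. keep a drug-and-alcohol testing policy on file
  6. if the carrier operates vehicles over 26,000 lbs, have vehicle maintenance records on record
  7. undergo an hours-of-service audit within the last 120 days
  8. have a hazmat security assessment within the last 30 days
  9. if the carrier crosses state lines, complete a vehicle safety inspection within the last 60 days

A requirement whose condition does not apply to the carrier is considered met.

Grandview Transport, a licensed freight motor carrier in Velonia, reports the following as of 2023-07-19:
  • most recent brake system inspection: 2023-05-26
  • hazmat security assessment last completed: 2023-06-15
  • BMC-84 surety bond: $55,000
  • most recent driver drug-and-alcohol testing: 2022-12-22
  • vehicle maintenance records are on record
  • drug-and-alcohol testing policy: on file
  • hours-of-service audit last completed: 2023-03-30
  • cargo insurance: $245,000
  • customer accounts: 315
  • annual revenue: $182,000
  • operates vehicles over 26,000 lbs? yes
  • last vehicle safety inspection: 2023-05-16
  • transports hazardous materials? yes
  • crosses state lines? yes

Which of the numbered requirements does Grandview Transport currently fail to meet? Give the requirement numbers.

3, 4, 8, 9

1. driver drug-and-alcohol testing 209 days ago vs limit 365 → met
2. brake system inspection 54 days ago vs limit 60 → met
3. cargo insurance $245,000 < $250,000 → not met
4. condition 'transports hazardous materials' holds; BMC-84 surety bond $55,000 < $65,000 → not met
5. drug-and-alcohol testing policy present → met
6. condition 'operates vehicles over 26,000 lbs' holds; vehicle maintenance records present → met
7. hours-of-service audit 111 days ago vs limit 120 → met
8. hazmat security assessment 34 days ago vs limit 30 → not met
9. condition 'crosses state lines' holds; vehicle safety inspection 64 days ago vs limit 60 → not met
Not met: 3, 4, 8, 9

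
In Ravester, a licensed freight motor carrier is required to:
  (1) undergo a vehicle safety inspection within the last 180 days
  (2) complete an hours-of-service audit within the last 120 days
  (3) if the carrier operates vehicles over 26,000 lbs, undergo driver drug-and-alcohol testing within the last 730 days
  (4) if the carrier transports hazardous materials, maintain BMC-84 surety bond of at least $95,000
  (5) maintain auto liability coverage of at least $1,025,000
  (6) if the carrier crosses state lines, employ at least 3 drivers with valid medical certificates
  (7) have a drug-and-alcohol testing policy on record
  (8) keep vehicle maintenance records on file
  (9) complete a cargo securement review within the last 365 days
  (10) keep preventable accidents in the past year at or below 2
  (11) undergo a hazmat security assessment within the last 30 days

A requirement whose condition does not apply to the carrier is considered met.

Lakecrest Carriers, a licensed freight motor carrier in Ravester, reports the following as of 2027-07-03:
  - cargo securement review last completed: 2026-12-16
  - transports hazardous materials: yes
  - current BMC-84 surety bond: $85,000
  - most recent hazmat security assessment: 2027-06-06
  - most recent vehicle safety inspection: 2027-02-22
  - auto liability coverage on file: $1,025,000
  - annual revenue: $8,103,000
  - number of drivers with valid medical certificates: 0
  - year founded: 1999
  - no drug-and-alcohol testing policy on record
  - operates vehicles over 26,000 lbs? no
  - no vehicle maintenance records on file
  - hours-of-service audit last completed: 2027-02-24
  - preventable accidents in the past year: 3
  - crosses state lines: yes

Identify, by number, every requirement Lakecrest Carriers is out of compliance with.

1. vehicle safety inspection 131 days ago vs limit 180 → met
2. hours-of-service audit 129 days ago vs limit 120 → not met
3. condition 'operates vehicles over 26,000 lbs' does not hold → requirement n/a → met
4. condition 'transports hazardous materials' holds; BMC-84 surety bond $85,000 < $95,000 → not met
5. auto liability coverage $1,025,000 ≥ $1,025,000 → met
6. condition 'crosses state lines' holds; drivers with valid medical certificates 0 < 3 → not met
7. drug-and-alcohol testing policy absent → not met
8. vehicle maintenance records absent → not met
9. cargo securement review 199 days ago vs limit 365 → met
10. preventable accidents in the past year 3 > 2 → not met
11. hazmat security assessment 27 days ago vs limit 30 → met
Not met: 2, 4, 6, 7, 8, 10

2, 4, 6, 7, 8, 10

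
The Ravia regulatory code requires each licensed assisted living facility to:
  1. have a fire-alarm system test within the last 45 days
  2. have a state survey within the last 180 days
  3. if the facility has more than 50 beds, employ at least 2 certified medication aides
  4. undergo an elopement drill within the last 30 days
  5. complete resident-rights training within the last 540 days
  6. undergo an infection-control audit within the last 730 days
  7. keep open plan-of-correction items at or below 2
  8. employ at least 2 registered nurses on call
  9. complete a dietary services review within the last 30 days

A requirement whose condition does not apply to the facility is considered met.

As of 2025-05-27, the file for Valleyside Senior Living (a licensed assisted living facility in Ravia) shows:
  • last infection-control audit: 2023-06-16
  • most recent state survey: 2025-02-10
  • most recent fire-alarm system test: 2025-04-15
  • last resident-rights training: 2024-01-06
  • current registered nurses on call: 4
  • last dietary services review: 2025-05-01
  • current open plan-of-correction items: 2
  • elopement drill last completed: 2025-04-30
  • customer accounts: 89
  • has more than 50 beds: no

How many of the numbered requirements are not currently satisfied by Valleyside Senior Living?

0

1. fire-alarm system test 42 days ago vs limit 45 → met
2. state survey 106 days ago vs limit 180 → met
3. condition 'has more than 50 beds' does not hold → requirement n/a → met
4. elopement drill 27 days ago vs limit 30 → met
5. resident-rights training 507 days ago vs limit 540 → met
6. infection-control audit 711 days ago vs limit 730 → met
7. open plan-of-correction items 2 ≤ 2 → met
8. registered nurses on call 4 ≥ 2 → met
9. dietary services review 26 days ago vs limit 30 → met
Not met: 0 of 9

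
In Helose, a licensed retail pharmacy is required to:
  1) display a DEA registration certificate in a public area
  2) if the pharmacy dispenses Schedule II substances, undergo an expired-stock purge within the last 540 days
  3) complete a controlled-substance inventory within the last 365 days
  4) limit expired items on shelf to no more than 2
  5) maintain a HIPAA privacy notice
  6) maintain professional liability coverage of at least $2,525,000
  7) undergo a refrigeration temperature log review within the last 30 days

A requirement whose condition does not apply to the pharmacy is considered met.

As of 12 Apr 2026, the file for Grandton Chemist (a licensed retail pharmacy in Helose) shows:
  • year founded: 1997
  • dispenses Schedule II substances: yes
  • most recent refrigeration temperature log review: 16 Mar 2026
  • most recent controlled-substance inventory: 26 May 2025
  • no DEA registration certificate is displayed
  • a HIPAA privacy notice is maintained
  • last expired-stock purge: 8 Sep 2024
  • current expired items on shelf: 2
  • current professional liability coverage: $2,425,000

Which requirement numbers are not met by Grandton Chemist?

1, 2, 6

1. DEA registration certificate absent → not met
2. condition 'dispenses Schedule II substances' holds; expired-stock purge 581 days ago vs limit 540 → not met
3. controlled-substance inventory 321 days ago vs limit 365 → met
4. expired items on shelf 2 ≤ 2 → met
5. HIPAA privacy notice present → met
6. professional liability coverage $2,425,000 < $2,525,000 → not met
7. refrigeration temperature log review 27 days ago vs limit 30 → met
Not met: 1, 2, 6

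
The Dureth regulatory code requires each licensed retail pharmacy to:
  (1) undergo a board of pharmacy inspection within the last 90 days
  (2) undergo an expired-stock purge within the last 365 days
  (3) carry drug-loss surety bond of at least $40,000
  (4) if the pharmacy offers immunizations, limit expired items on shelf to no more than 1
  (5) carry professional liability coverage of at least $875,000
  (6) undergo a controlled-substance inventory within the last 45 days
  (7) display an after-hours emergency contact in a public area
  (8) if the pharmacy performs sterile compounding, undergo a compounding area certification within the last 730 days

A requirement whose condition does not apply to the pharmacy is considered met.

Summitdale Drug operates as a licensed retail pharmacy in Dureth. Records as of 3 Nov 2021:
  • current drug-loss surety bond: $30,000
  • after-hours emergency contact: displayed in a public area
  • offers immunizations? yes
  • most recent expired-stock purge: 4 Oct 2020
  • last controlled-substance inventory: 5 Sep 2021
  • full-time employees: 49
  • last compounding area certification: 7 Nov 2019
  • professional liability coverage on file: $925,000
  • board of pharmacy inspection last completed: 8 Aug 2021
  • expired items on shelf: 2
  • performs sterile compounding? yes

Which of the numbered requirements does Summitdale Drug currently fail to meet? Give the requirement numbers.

2, 3, 4, 6

1. board of pharmacy inspection 87 days ago vs limit 90 → met
2. expired-stock purge 395 days ago vs limit 365 → not met
3. drug-loss surety bond $30,000 < $40,000 → not met
4. condition 'offers immunizations' holds; expired items on shelf 2 > 1 → not met
5. professional liability coverage $925,000 ≥ $875,000 → met
6. controlled-substance inventory 59 days ago vs limit 45 → not met
7. after-hours emergency contact present → met
8. condition 'performs sterile compounding' holds; compounding area certification 727 days ago vs limit 730 → met
Not met: 2, 3, 4, 6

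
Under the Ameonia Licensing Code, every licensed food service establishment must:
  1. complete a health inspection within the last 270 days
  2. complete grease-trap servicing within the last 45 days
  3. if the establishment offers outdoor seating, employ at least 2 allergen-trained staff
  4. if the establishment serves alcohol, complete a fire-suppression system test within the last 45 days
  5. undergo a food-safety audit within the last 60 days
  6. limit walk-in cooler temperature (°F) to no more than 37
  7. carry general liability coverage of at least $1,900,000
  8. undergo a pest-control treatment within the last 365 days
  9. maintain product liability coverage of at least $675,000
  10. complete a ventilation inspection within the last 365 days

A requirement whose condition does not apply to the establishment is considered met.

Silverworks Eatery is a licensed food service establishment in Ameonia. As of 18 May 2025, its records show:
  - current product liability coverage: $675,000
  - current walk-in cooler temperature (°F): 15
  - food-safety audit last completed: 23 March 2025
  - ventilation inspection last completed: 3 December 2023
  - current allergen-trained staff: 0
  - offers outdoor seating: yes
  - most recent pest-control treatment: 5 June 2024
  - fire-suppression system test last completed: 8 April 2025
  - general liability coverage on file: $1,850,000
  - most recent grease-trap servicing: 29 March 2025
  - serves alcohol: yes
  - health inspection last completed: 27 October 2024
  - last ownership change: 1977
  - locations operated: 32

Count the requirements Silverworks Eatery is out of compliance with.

4

1. health inspection 203 days ago vs limit 270 → met
2. grease-trap servicing 50 days ago vs limit 45 → not met
3. condition 'offers outdoor seating' holds; allergen-trained staff 0 < 2 → not met
4. condition 'serves alcohol' holds; fire-suppression system test 40 days ago vs limit 45 → met
5. food-safety audit 56 days ago vs limit 60 → met
6. walk-in cooler temperature (°F) 15 ≤ 37 → met
7. general liability coverage $1,850,000 < $1,900,000 → not met
8. pest-control treatment 347 days ago vs limit 365 → met
9. product liability coverage $675,000 ≥ $675,000 → met
10. ventilation inspection 532 days ago vs limit 365 → not met
Not met: 4 of 10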